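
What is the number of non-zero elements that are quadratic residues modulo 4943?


For prime p, the number of non-zero quadratic residues is (p-1)/2.
= (4943-1)/2
= 2471

2471


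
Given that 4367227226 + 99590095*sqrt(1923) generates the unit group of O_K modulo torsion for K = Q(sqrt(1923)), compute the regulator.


epsilon = 4367227226 + 99590095*sqrt(1923)
= 8.7345e+09
R = ln(8.7345e+09)
= 22.8905

22.8905


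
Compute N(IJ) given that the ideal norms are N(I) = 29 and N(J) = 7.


N(IJ) = N(I) * N(J)
= 29 * 7
= 203

203


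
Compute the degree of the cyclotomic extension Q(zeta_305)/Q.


The degree equals Euler's totient phi(305).
305 = 5 * 61
phi(305) = 240

240


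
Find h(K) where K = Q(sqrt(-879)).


K = Q(sqrt(-879)). d mod 4 = 1, so D = disc(K) = d = -879
h(K) equals the number of primitive reduced positive-definite forms (a, b, c) = a*x^2 + b*x*y + c*y^2 with b^2 - 4ac = D,
where reduced means |b| <= a <= c, with b >= 0 whenever |b| = a or a = c, and primitive means gcd(a, b, c) = 1.
Reduced forces 3a^2 <= |D| = 879, so 1 <= a <= 17; b must have the parity of D, and c = (b^2 - D)/(4a) must be an integer >= a.
Enumerate a = 1..17, b in [-a, a]:
  a=1: (1, 1, 220)  [1]
  a=2: (2, -1, 110), (2, 1, 110)  [2]
  a=3: (3, 3, 74)  [1]
  a=4: (4, -1, 55), (4, 1, 55)  [2]
  a=5: (5, -1, 44), (5, 1, 44)  [2]
  a=6: (6, -3, 37), (6, 3, 37)  [2]
  a=7: none
  a=8: (8, -7, 29), (8, 7, 29)  [2]
  a=9: none
  a=10: (10, -9, 24), (10, -1, 22), (10, 1, 22), (10, 9, 24)  [4]
  a=11: (11, -1, 20), (11, 1, 20)  [2]
  a=12: (12, -9, 20), (12, 9, 20)  [2]
  a=13..14: none
  a=15: (15, -9, 16), (15, 9, 16)  [2]
  a=16..17: none
Total reduced forms: 1 + 2 + 1 + 2 + 2 + 2 + 2 + 4 + 2 + 2 + 2 = 22
h = 22

22


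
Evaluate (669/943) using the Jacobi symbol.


Compute (669/943) via quadratic reciprocity:
  reciprocity: (669/943) -> +(943/669)
  reduce: (274/669)
  pull out 2: (2/669) = -1  (since 669 mod 8 = 5)
  reciprocity: (137/669) -> +(669/137)
  reduce: (121/137)
  reciprocity: (121/137) -> +(137/121)
  reduce: (16/121)
  pull out 2: (2/121) = +1  (since 121 mod 8 = 1)
  pull out 2: (2/121) = +1  (since 121 mod 8 = 1)
  pull out 2: (2/121) = +1  (since 121 mod 8 = 1)
  pull out 2: (2/121) = +1  (since 121 mod 8 = 1)
  (1/121) = 1
Product of signs = -1

-1


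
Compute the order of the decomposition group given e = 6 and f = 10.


|D_P| = e * f
= 6 * 10
= 60

60


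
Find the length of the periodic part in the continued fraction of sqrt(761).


Run the CF algorithm for sqrt(761).
a_0 = floor(sqrt(761)) = 27; set m_0=0, q_0=1.
Recurrence: m' = q*a - m,  q' = (d - m'^2)/q,  a' = floor((a_0 + m')/q').
  step 1: m=27, q=32, a=1
  step 2: m=5, q=23, a=1
  step 3: m=18, q=19, a=2
  step 4: m=20, q=19, a=2
  step 5: m=18, q=23, a=1
  step 6: m=5, q=32, a=1
  step 7: m=27, q=1, a=54
a_7 = 2*a_0 = 54, so the period closes here.
sqrt(761) = [27; 1, 1, 2, 2, 1, 1, 54]
Period length = 7

7


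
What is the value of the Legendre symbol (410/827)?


p = 827 is prime, so compute (410/827) with the reciprocity algorithm (Jacobi-symbol steps: pull out 2s via (2/n), flip via reciprocity, reduce):
  pull out 2: (2/827) = -1  (since 827 mod 8 = 3)
  reciprocity: (205/827) -> +(827/205)
  reduce: (7/205)
  reciprocity: (7/205) -> +(205/7)
  reduce: (2/7)
  pull out 2: (2/7) = +1  (since 7 mod 8 = 7)
  (1/7) = 1
Product of signs = -1
(410/827) = -1

-1


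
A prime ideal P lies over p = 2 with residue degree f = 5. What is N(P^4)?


N(P^a) = p^(a*f)
= 2^(4*5)
= 2^20
= 1048576

1048576


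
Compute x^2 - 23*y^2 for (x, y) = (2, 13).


x^2 - d*y^2
= 2^2 - 23*13^2
= 4 - 3887
= -3883

-3883


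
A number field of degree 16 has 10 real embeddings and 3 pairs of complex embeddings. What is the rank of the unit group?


By Dirichlet's unit theorem:
rank = r1 + r2 - 1
= 10 + 3 - 1
= 12

12


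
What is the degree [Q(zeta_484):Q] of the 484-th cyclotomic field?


The degree equals Euler's totient phi(484).
484 = 2^2 * 11^2
phi(484) = 220

220


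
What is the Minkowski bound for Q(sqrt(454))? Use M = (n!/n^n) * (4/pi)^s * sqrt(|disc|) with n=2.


d = 454, d mod 4 = 2, so disc(K) = 4d = 1816; |disc(K)| = 1816
Real quadratic field, so n = 2, s = r2 = 0, r1 = 2
M = (n!/n^n) * (4/pi)^s * sqrt(|disc(K)|) = (2!/2^2) * (4/pi)^0 * sqrt(1816)
= 0.5 * 1.000000 * 42.614552
= 21.3073

21.3073


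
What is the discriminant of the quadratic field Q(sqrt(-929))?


For K = Q(sqrt(d)) with d squarefree: disc(K) = d if d = 1 mod 4, and disc(K) = 4d if d = 2 or 3 mod 4.
Here d = -929, and d mod 4 = 3.
d = 3 mod 4, not 1 (O_K = Z[sqrt(d)]), so disc(K) = 4d = 4 * (-929) = -3716

-3716


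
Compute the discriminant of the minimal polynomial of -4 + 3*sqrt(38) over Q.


The element -4 + 3*sqrt(38) has minimal polynomial:
x^2 + 8*x - 326
Discriminant = (8)^2 - 4*(-326)
= 64 + 1304
= 1368

1368


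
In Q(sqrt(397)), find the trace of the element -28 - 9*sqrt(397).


Tr(a + b*sqrt(d)) = (a + b*sqrt(d)) + (a - b*sqrt(d)) = 2a
= 2 * (-28)
= -56

-56


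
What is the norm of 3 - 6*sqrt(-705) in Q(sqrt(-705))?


N(a + b*sqrt(d)) = a^2 - d*b^2
= (3)^2 - (-705)*(-6)^2
= 9 + 25380
= 25389

25389


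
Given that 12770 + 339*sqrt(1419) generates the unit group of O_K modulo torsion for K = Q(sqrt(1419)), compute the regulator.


epsilon = 12770 + 339*sqrt(1419)
= 25540.0000
R = ln(25540.0000)
= 10.1480

10.1480


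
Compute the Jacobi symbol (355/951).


Compute (355/951) via quadratic reciprocity:
  reciprocity: (355/951) -> -(951/355)
  reduce: (241/355)
  reciprocity: (241/355) -> +(355/241)
  reduce: (114/241)
  pull out 2: (2/241) = +1  (since 241 mod 8 = 1)
  reciprocity: (57/241) -> +(241/57)
  reduce: (13/57)
  reciprocity: (13/57) -> +(57/13)
  reduce: (5/13)
  reciprocity: (5/13) -> +(13/5)
  reduce: (3/5)
  reciprocity: (3/5) -> +(5/3)
  reduce: (2/3)
  pull out 2: (2/3) = -1  (since 3 mod 8 = 3)
  (1/3) = 1
Product of signs = 1

1


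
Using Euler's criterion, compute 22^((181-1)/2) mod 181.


p = 181 is prime and the exponent is (p-1)/2 = 90, so by Euler's criterion 22^90 = (22/181) = +1 or -1 mod 181.
Compute by square-and-multiply:
  90 = 64 + 16 + 8 + 2 (binary 1011010)
  Repeated squaring mod 181: 22^1 = 22, 22^2 = 122, 22^4 = 42, 22^8 = 135, 22^16 = 125, 22^32 = 59, 22^64 = 42
  22^90 = 22^64 * 22^16 * 22^8 * 22^2 = 42 * 125 * 135 * 122 mod 181
    42 * 125 = 5250 = 1 mod 181
    1 * 135 = 135 = 135 mod 181
    135 * 122 = 16470 = 180 mod 181
  22^90 = 180 mod 181
Result 180 = p - 1 = -1 mod 181: 22 is a quadratic non-residue mod 181. As a residue in [0, p-1] the value is 180.
22^90 mod 181 = 180

180


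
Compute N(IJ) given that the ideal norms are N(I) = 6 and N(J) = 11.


N(IJ) = N(I) * N(J)
= 6 * 11
= 66

66


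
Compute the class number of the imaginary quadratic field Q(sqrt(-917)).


K = Q(sqrt(-917)). d mod 4 = 3, so D = disc(K) = 4d = -3668
h(K) equals the number of primitive reduced positive-definite forms (a, b, c) = a*x^2 + b*x*y + c*y^2 with b^2 - 4ac = D,
where reduced means |b| <= a <= c, with b >= 0 whenever |b| = a or a = c, and primitive means gcd(a, b, c) = 1.
Reduced forces 3a^2 <= |D| = 3668, so 1 <= a <= 34; b must have the parity of D, and c = (b^2 - D)/(4a) must be an integer >= a.
Enumerate a = 1..34, b in [-a, a]:
  a=1: (1, 0, 917)  [1]
  a=2: (2, 2, 459)  [1]
  a=3: (3, -2, 306), (3, 2, 306)  [2]
  a=4..5: none
  a=6: (6, -2, 153), (6, 2, 153)  [2]
  a=7: (7, 0, 131)  [1]
  a=8: none
  a=9: (9, -2, 102), (9, 2, 102)  [2]
  a=10..13: none
  a=14: (14, 14, 69)  [1]
  a=15..16: none
  a=17: (17, -2, 54), (17, 2, 54)  [2]
  a=18: (18, -2, 51), (18, 2, 51)  [2]
  a=19..20: none
  a=21: (21, -14, 46), (21, 14, 46)  [2]
  a=22: none
  a=23: (23, -14, 42), (23, 14, 42)  [2]
  a=24..26: none
  a=27: (27, -2, 34), (27, 2, 34)  [2]
  a=28..34: none
Total reduced forms: 1 + 1 + 2 + 2 + 1 + 2 + 1 + 2 + 2 + 2 + 2 + 2 = 20
h = 20

20


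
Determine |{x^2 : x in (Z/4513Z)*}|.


For prime p, the number of non-zero quadratic residues is (p-1)/2.
= (4513-1)/2
= 2256

2256


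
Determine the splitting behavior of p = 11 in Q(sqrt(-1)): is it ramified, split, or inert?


K = Q(sqrt(-1)). Since d mod 4 = 3, disc(K) = -4.
Check p | disc: -4 mod 11 = 7.
p does not divide disc. Compute Legendre symbol (d/p):
10^((11-1)/2) mod 11 = -1
(d/p) = -1, so p is inert: (p) stays prime with e=1, f=2, g=1.
Therefore p is inert.

inert


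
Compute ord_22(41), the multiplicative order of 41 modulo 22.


We want ord_22(41), the smallest k >= 1 with 41^k = 1 mod 22.
n = 22 = 2 * 11, phi(22) = 10; the order divides phi(n).
Divisors of 10: 1, 2, 5, 10
Repeated squaring mod 22: 41^1 = 19, 41^2 = 9, 41^4 = 15, 41^8 = 5
Test divisors in increasing order:
  k=1: 41^1 = 19 mod 22
  k=2: 41^2 = 9 mod 22
  k=5: 41^5 = 15 * 19 = 21 mod 22
  k=10: 41^10 = 5 * 9 = 1 mod 22  <- first divisor giving 1
Order = 10

10


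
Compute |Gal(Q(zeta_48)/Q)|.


|Gal(Q(zeta_48)/Q)| = phi(48)
= 16

16


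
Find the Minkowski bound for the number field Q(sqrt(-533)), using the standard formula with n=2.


d = -533, d mod 4 = 3, so disc(K) = 4d = -2132; |disc(K)| = 2132
Imaginary quadratic field, so n = 2, s = r2 = 1, r1 = 0
M = (n!/n^n) * (4/pi)^s * sqrt(|disc(K)|) = (2!/2^2) * (4/pi)^1 * sqrt(2132)
= 0.5 * 1.273240 * 46.173586
= 29.3950

29.3950


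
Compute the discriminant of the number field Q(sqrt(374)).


For K = Q(sqrt(d)) with d squarefree: disc(K) = d if d = 1 mod 4, and disc(K) = 4d if d = 2 or 3 mod 4.
Here d = 374, and d mod 4 = 2.
d = 2 mod 4, not 1 (O_K = Z[sqrt(d)]), so disc(K) = 4d = 4 * (374) = 1496

1496


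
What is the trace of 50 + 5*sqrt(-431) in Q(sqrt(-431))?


Tr(a + b*sqrt(d)) = (a + b*sqrt(d)) + (a - b*sqrt(d)) = 2a
= 2 * (50)
= 100

100


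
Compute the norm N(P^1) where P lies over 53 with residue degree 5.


N(P^a) = p^(a*f)
= 53^(1*5)
= 53^5
= 418195493

418195493


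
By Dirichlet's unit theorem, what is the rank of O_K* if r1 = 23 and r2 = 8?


By Dirichlet's unit theorem:
rank = r1 + r2 - 1
= 23 + 8 - 1
= 30

30


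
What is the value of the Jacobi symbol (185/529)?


Compute (185/529) via quadratic reciprocity:
  reciprocity: (185/529) -> +(529/185)
  reduce: (159/185)
  reciprocity: (159/185) -> +(185/159)
  reduce: (26/159)
  pull out 2: (2/159) = +1  (since 159 mod 8 = 7)
  reciprocity: (13/159) -> +(159/13)
  reduce: (3/13)
  reciprocity: (3/13) -> +(13/3)
  reduce: (1/3)
  (1/3) = 1
Product of signs = 1

1


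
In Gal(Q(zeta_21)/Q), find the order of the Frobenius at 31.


The Frobenius at p in Gal(Q(zeta_n)/Q) = (Z/nZ)* is the class of p, so its order is ord_21(31), the smallest k >= 1 with 31^k = 1 mod 21.
n = 21 = 3 * 7, phi(21) = 12; the order divides phi(n).
Divisors of 12: 1, 2, 3, 4, 6, 12
Repeated squaring mod 21: 31^1 = 10, 31^2 = 16, 31^4 = 4, 31^8 = 16
Test divisors in increasing order:
  k=1: 31^1 = 10 mod 21
  k=2: 31^2 = 16 mod 21
  k=3: 31^3 = 16 * 10 = 13 mod 21
  k=4: 31^4 = 4 mod 21
  k=6: 31^6 = 4 * 16 = 1 mod 21  <- first divisor giving 1
Order = 6

6


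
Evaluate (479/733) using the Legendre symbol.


p = 733 is prime, so compute (479/733) with the reciprocity algorithm (Jacobi-symbol steps: pull out 2s via (2/n), flip via reciprocity, reduce):
  reciprocity: (479/733) -> +(733/479)
  reduce: (254/479)
  pull out 2: (2/479) = +1  (since 479 mod 8 = 7)
  reciprocity: (127/479) -> -(479/127)
  reduce: (98/127)
  pull out 2: (2/127) = +1  (since 127 mod 8 = 7)
  reciprocity: (49/127) -> +(127/49)
  reduce: (29/49)
  reciprocity: (29/49) -> +(49/29)
  reduce: (20/29)
  pull out 2: (2/29) = -1  (since 29 mod 8 = 5)
  pull out 2: (2/29) = -1  (since 29 mod 8 = 5)
  reciprocity: (5/29) -> +(29/5)
  reduce: (4/5)
  pull out 2: (2/5) = -1  (since 5 mod 8 = 5)
  pull out 2: (2/5) = -1  (since 5 mod 8 = 5)
  (1/5) = 1
Product of signs = -1
(479/733) = -1

-1


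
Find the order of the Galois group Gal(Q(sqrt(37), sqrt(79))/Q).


The 2 square roots of distinct primes are multiplicatively independent over Q,
so [K:Q] = 2^2 and Gal(K/Q) is isomorphic to (Z/2Z)^2.
|Gal| = 2^2 = 4

4


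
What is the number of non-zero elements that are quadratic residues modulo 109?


For prime p, the number of non-zero quadratic residues is (p-1)/2.
= (109-1)/2
= 54

54


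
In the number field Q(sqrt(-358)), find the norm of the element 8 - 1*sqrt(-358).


N(a + b*sqrt(d)) = a^2 - d*b^2
= (8)^2 - (-358)*(-1)^2
= 64 + 358
= 422

422


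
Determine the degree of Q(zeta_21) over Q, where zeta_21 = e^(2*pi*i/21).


The degree equals Euler's totient phi(21).
21 = 3 * 7
phi(21) = 12

12


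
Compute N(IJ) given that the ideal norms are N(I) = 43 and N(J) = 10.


N(IJ) = N(I) * N(J)
= 43 * 10
= 430

430


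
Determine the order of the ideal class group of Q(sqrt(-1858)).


K = Q(sqrt(-1858)). d mod 4 = 2, so D = disc(K) = 4d = -7432
h(K) equals the number of primitive reduced positive-definite forms (a, b, c) = a*x^2 + b*x*y + c*y^2 with b^2 - 4ac = D,
where reduced means |b| <= a <= c, with b >= 0 whenever |b| = a or a = c, and primitive means gcd(a, b, c) = 1.
Reduced forces 3a^2 <= |D| = 7432, so 1 <= a <= 49; b must have the parity of D, and c = (b^2 - D)/(4a) must be an integer >= a.
Enumerate a = 1..49, b in [-a, a]:
  a=1: (1, 0, 1858)  [1]
  a=2: (2, 0, 929)  [1]
  a=3..6: none
  a=7: (7, -4, 266), (7, 4, 266)  [2]
  a=8..10: none
  a=11: (11, -2, 169), (11, 2, 169)  [2]
  a=12: none
  a=13: (13, -2, 143), (13, 2, 143)  [2]
  a=14: (14, -4, 133), (14, 4, 133)  [2]
  a=15..18: none
  a=19: (19, -4, 98), (19, 4, 98)  [2]
  a=20..21: none
  a=22: (22, -20, 89), (22, 20, 89)  [2]
  a=23..25: none
  a=26: (26, -24, 77), (26, 24, 77)  [2]
  a=27..30: none
  a=31: (31, -16, 62), (31, 16, 62)  [2]
  a=32..37: none
  a=38: (38, -4, 49), (38, 4, 49)  [2]
  a=39..49: none
Total reduced forms: 1 + 1 + 2 + 2 + 2 + 2 + 2 + 2 + 2 + 2 + 2 = 20
h = 20

20


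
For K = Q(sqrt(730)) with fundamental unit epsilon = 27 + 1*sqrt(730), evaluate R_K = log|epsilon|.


epsilon = 27 + 1*sqrt(730)
= 54.0185
R = ln(54.0185)
= 3.9893

3.9893


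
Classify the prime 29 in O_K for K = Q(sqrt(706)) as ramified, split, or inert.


K = Q(sqrt(706)). Since d mod 4 = 2, disc(K) = 2824.
Check p | disc: 2824 mod 29 = 11.
p does not divide disc. Compute Legendre symbol (d/p):
10^((29-1)/2) mod 29 = -1
(d/p) = -1, so p is inert: (p) stays prime with e=1, f=2, g=1.
Therefore p is inert.

inert


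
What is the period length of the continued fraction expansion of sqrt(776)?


Run the CF algorithm for sqrt(776).
a_0 = floor(sqrt(776)) = 27; set m_0=0, q_0=1.
Recurrence: m' = q*a - m,  q' = (d - m'^2)/q,  a' = floor((a_0 + m')/q').
  step 1: m=27, q=47, a=1
  step 2: m=20, q=8, a=5
  step 3: m=20, q=47, a=1
  step 4: m=27, q=1, a=54
a_4 = 2*a_0 = 54, so the period closes here.
sqrt(776) = [27; 1, 5, 1, 54]
Period length = 4

4


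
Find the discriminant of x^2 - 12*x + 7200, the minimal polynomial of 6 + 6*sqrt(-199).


The element 6 + 6*sqrt(-199) has minimal polynomial:
x^2 - 12*x + 7200
Discriminant = (-12)^2 - 4*(7200)
= 144 - 28800
= -28656

-28656


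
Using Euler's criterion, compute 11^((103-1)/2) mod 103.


p = 103 is prime and the exponent is (p-1)/2 = 51, so by Euler's criterion 11^51 = (11/103) = +1 or -1 mod 103.
Compute by square-and-multiply:
  51 = 32 + 16 + 2 + 1 (binary 110011)
  Repeated squaring mod 103: 11^1 = 11, 11^2 = 18, 11^4 = 15, 11^8 = 19, 11^16 = 52, 11^32 = 26
  11^51 = 11^32 * 11^16 * 11^2 * 11^1 = 26 * 52 * 18 * 11 mod 103
    26 * 52 = 1352 = 13 mod 103
    13 * 18 = 234 = 28 mod 103
    28 * 11 = 308 = 102 mod 103
  11^51 = 102 mod 103
Result 102 = p - 1 = -1 mod 103: 11 is a quadratic non-residue mod 103. As a residue in [0, p-1] the value is 102.
11^51 mod 103 = 102

102


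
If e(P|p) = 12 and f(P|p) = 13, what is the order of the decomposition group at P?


|D_P| = e * f
= 12 * 13
= 156

156


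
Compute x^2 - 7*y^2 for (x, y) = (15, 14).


x^2 - d*y^2
= 15^2 - 7*14^2
= 225 - 1372
= -1147

-1147


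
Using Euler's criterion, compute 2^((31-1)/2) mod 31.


p = 31 is prime and the exponent is (p-1)/2 = 15, so by Euler's criterion 2^15 = (2/31) = +1 or -1 mod 31.
Compute by square-and-multiply:
  15 = 8 + 4 + 2 + 1 (binary 1111)
  Repeated squaring mod 31: 2^1 = 2, 2^2 = 4, 2^4 = 16, 2^8 = 8
  2^15 = 2^8 * 2^4 * 2^2 * 2^1 = 8 * 16 * 4 * 2 mod 31
    8 * 16 = 128 = 4 mod 31
    4 * 4 = 16 = 16 mod 31
    16 * 2 = 32 = 1 mod 31
  2^15 = 1 mod 31
Result 1: 2 is a quadratic residue mod 31.
2^15 mod 31 = 1

1


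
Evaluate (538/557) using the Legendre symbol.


p = 557 is prime, so compute (538/557) with the reciprocity algorithm (Jacobi-symbol steps: pull out 2s via (2/n), flip via reciprocity, reduce):
  pull out 2: (2/557) = -1  (since 557 mod 8 = 5)
  reciprocity: (269/557) -> +(557/269)
  reduce: (19/269)
  reciprocity: (19/269) -> +(269/19)
  reduce: (3/19)
  reciprocity: (3/19) -> -(19/3)
  reduce: (1/3)
  (1/3) = 1
Product of signs = 1
(538/557) = 1

1


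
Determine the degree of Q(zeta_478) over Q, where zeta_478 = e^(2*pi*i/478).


The degree equals Euler's totient phi(478).
478 = 2 * 239
phi(478) = 238

238


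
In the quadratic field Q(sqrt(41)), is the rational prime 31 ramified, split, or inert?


K = Q(sqrt(41)). Since d mod 4 = 1, disc(K) = 41.
Check p | disc: 41 mod 31 = 10.
p does not divide disc. Compute Legendre symbol (d/p):
10^((31-1)/2) mod 31 = 1
(d/p) = 1, so p splits: (p) = P*P' with e=1, f=1, g=2.
Therefore p is split.

split


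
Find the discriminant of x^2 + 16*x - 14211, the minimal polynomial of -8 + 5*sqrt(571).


The element -8 + 5*sqrt(571) has minimal polynomial:
x^2 + 16*x - 14211
Discriminant = (16)^2 - 4*(-14211)
= 256 + 56844
= 57100

57100


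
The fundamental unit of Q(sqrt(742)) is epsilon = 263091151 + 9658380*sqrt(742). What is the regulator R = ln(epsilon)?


epsilon = 263091151 + 9658380*sqrt(742)
= 5.2618e+08
R = ln(5.2618e+08)
= 20.0812

20.0812


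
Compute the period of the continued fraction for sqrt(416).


Run the CF algorithm for sqrt(416).
a_0 = floor(sqrt(416)) = 20; set m_0=0, q_0=1.
Recurrence: m' = q*a - m,  q' = (d - m'^2)/q,  a' = floor((a_0 + m')/q').
  step 1: m=20, q=16, a=2
  step 2: m=12, q=17, a=1
  step 3: m=5, q=23, a=1
  step 4: m=18, q=4, a=9
  step 5: m=18, q=23, a=1
  step 6: m=5, q=17, a=1
  step 7: m=12, q=16, a=2
  step 8: m=20, q=1, a=40
a_8 = 2*a_0 = 40, so the period closes here.
sqrt(416) = [20; 2, 1, 1, 9, 1, 1, 2, 40]
Period length = 8

8


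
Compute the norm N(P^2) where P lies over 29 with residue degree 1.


N(P^a) = p^(a*f)
= 29^(2*1)
= 29^2
= 841

841


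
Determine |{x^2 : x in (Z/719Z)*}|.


For prime p, the number of non-zero quadratic residues is (p-1)/2.
= (719-1)/2
= 359

359


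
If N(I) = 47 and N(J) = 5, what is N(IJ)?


N(IJ) = N(I) * N(J)
= 47 * 5
= 235

235


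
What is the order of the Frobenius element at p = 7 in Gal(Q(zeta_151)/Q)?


The Frobenius at p in Gal(Q(zeta_n)/Q) = (Z/nZ)* is the class of p, so its order is ord_151(7), the smallest k >= 1 with 7^k = 1 mod 151.
n = 151 = 151, phi(151) = 150; the order divides phi(n).
Divisors of 150: 1, 2, 3, 5, 6, 10, 15, 25, 30, 50, 75, 150
Repeated squaring mod 151: 7^1 = 7, 7^2 = 49, 7^4 = 136, 7^8 = 74, 7^16 = 40, 7^32 = 90, 7^64 = 97, 7^128 = 47
Test divisors in increasing order:
  k=1: 7^1 = 7 mod 151
  k=2: 7^2 = 49 mod 151
  k=3: 7^3 = 49 * 7 = 41 mod 151
  k=5: 7^5 = 136 * 7 = 46 mod 151
  k=6: 7^6 = 136 * 49 = 20 mod 151
  k=10: 7^10 = 74 * 49 = 2 mod 151
  k=15: 7^15 = 74 * 136 * 49 * 7 = 92 mod 151
  k=25: 7^25 = 40 * 74 * 7 = 33 mod 151
  k=30: 7^30 = 40 * 74 * 136 * 49 = 8 mod 151
  k=50: 7^50 = 90 * 40 * 49 = 32 mod 151
  k=75: 7^75 = 97 * 74 * 49 * 7 = 150 mod 151
  k=150: 7^150 = 47 * 40 * 136 * 49 = 1 mod 151  <- first divisor giving 1
Order = 150

150


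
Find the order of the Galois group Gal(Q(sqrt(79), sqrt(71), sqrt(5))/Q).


The 3 square roots of distinct primes are multiplicatively independent over Q,
so [K:Q] = 2^3 and Gal(K/Q) is isomorphic to (Z/2Z)^3.
|Gal| = 2^3 = 8

8


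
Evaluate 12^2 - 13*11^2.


x^2 - d*y^2
= 12^2 - 13*11^2
= 144 - 1573
= -1429

-1429


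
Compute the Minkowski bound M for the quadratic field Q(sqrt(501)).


d = 501, d mod 4 = 1, so disc(K) = d = 501; |disc(K)| = 501
Real quadratic field, so n = 2, s = r2 = 0, r1 = 2
M = (n!/n^n) * (4/pi)^s * sqrt(|disc(K)|) = (2!/2^2) * (4/pi)^0 * sqrt(501)
= 0.5 * 1.000000 * 22.383029
= 11.1915

11.1915


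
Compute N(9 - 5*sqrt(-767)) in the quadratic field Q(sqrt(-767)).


N(a + b*sqrt(d)) = a^2 - d*b^2
= (9)^2 - (-767)*(-5)^2
= 81 + 19175
= 19256

19256


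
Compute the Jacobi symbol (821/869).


Compute (821/869) via quadratic reciprocity:
  reciprocity: (821/869) -> +(869/821)
  reduce: (48/821)
  pull out 2: (2/821) = -1  (since 821 mod 8 = 5)
  pull out 2: (2/821) = -1  (since 821 mod 8 = 5)
  pull out 2: (2/821) = -1  (since 821 mod 8 = 5)
  pull out 2: (2/821) = -1  (since 821 mod 8 = 5)
  reciprocity: (3/821) -> +(821/3)
  reduce: (2/3)
  pull out 2: (2/3) = -1  (since 3 mod 8 = 3)
  (1/3) = 1
Product of signs = -1

-1


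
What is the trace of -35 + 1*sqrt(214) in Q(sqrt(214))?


Tr(a + b*sqrt(d)) = (a + b*sqrt(d)) + (a - b*sqrt(d)) = 2a
= 2 * (-35)
= -70

-70


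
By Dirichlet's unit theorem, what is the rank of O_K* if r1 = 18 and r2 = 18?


By Dirichlet's unit theorem:
rank = r1 + r2 - 1
= 18 + 18 - 1
= 35

35


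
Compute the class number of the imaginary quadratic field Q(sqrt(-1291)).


K = Q(sqrt(-1291)). d mod 4 = 1, so D = disc(K) = d = -1291
h(K) equals the number of primitive reduced positive-definite forms (a, b, c) = a*x^2 + b*x*y + c*y^2 with b^2 - 4ac = D,
where reduced means |b| <= a <= c, with b >= 0 whenever |b| = a or a = c, and primitive means gcd(a, b, c) = 1.
Reduced forces 3a^2 <= |D| = 1291, so 1 <= a <= 20; b must have the parity of D, and c = (b^2 - D)/(4a) must be an integer >= a.
Enumerate a = 1..20, b in [-a, a]:
  a=1: (1, 1, 323)  [1]
  a=2..4: none
  a=5: (5, -3, 65), (5, 3, 65)  [2]
  a=6: none
  a=7: (7, -5, 47), (7, 5, 47)  [2]
  a=8..12: none
  a=13: (13, -3, 25), (13, 3, 25)  [2]
  a=14..16: none
  a=17: (17, -1, 19), (17, 1, 19)  [2]
  a=18..20: none
Total reduced forms: 1 + 2 + 2 + 2 + 2 = 9
h = 9

9


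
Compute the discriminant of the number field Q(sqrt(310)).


For K = Q(sqrt(d)) with d squarefree: disc(K) = d if d = 1 mod 4, and disc(K) = 4d if d = 2 or 3 mod 4.
Here d = 310, and d mod 4 = 2.
d = 2 mod 4, not 1 (O_K = Z[sqrt(d)]), so disc(K) = 4d = 4 * (310) = 1240

1240


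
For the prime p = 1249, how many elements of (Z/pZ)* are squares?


For prime p, the number of non-zero quadratic residues is (p-1)/2.
= (1249-1)/2
= 624

624


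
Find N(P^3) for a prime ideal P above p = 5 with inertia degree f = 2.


N(P^a) = p^(a*f)
= 5^(3*2)
= 5^6
= 15625

15625


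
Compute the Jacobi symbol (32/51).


Compute (32/51) via quadratic reciprocity:
  pull out 2: (2/51) = -1  (since 51 mod 8 = 3)
  pull out 2: (2/51) = -1  (since 51 mod 8 = 3)
  pull out 2: (2/51) = -1  (since 51 mod 8 = 3)
  pull out 2: (2/51) = -1  (since 51 mod 8 = 3)
  pull out 2: (2/51) = -1  (since 51 mod 8 = 3)
  (1/51) = 1
Product of signs = -1

-1


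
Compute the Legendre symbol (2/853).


p = 853 is prime, so compute (2/853) with the reciprocity algorithm (Jacobi-symbol steps: pull out 2s via (2/n), flip via reciprocity, reduce):
  pull out 2: (2/853) = -1  (since 853 mod 8 = 5)
  (1/853) = 1
Product of signs = -1
(2/853) = -1

-1


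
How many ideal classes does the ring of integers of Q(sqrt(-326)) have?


K = Q(sqrt(-326)). d mod 4 = 2, so D = disc(K) = 4d = -1304
h(K) equals the number of primitive reduced positive-definite forms (a, b, c) = a*x^2 + b*x*y + c*y^2 with b^2 - 4ac = D,
where reduced means |b| <= a <= c, with b >= 0 whenever |b| = a or a = c, and primitive means gcd(a, b, c) = 1.
Reduced forces 3a^2 <= |D| = 1304, so 1 <= a <= 20; b must have the parity of D, and c = (b^2 - D)/(4a) must be an integer >= a.
Enumerate a = 1..20, b in [-a, a]:
  a=1: (1, 0, 326)  [1]
  a=2: (2, 0, 163)  [1]
  a=3: (3, -2, 109), (3, 2, 109)  [2]
  a=4: none
  a=5: (5, -4, 66), (5, 4, 66)  [2]
  a=6: (6, -4, 55), (6, 4, 55)  [2]
  a=7..8: none
  a=9: (9, -8, 38), (9, 8, 38)  [2]
  a=10: (10, -4, 33), (10, 4, 33)  [2]
  a=11: (11, -4, 30), (11, 4, 30)  [2]
  a=12: none
  a=13: (13, -10, 27), (13, 10, 27)  [2]
  a=14: none
  a=15: (15, -14, 25), (15, -4, 22), (15, 4, 22), (15, 14, 25)  [4]
  a=16..17: none
  a=18: (18, -8, 19), (18, 8, 19)  [2]
  a=19..20: none
Total reduced forms: 1 + 1 + 2 + 2 + 2 + 2 + 2 + 2 + 2 + 4 + 2 = 22
h = 22

22


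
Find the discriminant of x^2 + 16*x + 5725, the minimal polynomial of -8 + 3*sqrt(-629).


The element -8 + 3*sqrt(-629) has minimal polynomial:
x^2 + 16*x + 5725
Discriminant = (16)^2 - 4*(5725)
= 256 - 22900
= -22644

-22644


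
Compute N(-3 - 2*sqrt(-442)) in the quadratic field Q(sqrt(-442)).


N(a + b*sqrt(d)) = a^2 - d*b^2
= (-3)^2 - (-442)*(-2)^2
= 9 + 1768
= 1777

1777


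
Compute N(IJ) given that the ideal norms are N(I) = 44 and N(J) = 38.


N(IJ) = N(I) * N(J)
= 44 * 38
= 1672

1672


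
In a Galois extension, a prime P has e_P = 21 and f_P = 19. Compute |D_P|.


|D_P| = e * f
= 21 * 19
= 399

399


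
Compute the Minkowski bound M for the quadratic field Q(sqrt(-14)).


d = -14, d mod 4 = 2, so disc(K) = 4d = -56; |disc(K)| = 56
Imaginary quadratic field, so n = 2, s = r2 = 1, r1 = 0
M = (n!/n^n) * (4/pi)^s * sqrt(|disc(K)|) = (2!/2^2) * (4/pi)^1 * sqrt(56)
= 0.5 * 1.273240 * 7.483315
= 4.7640

4.7640


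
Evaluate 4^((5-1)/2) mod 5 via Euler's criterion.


p = 5 is prime and the exponent is (p-1)/2 = 2, so by Euler's criterion 4^2 = (4/5) = +1 or -1 mod 5.
Compute by square-and-multiply:
  2 = 2 (binary 10)
  Repeated squaring mod 5: 4^1 = 4, 4^2 = 1
  4^2 = 1 mod 5
Result 1: 4 is a quadratic residue mod 5.
4^2 mod 5 = 1

1


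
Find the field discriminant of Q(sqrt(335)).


For K = Q(sqrt(d)) with d squarefree: disc(K) = d if d = 1 mod 4, and disc(K) = 4d if d = 2 or 3 mod 4.
Here d = 335, and d mod 4 = 3.
d = 3 mod 4, not 1 (O_K = Z[sqrt(d)]), so disc(K) = 4d = 4 * (335) = 1340

1340


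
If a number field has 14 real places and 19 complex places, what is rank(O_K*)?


By Dirichlet's unit theorem:
rank = r1 + r2 - 1
= 14 + 19 - 1
= 32

32


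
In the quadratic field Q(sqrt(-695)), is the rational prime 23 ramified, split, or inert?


K = Q(sqrt(-695)). Since d mod 4 = 1, disc(K) = -695.
Check p | disc: -695 mod 23 = 18.
p does not divide disc. Compute Legendre symbol (d/p):
18^((23-1)/2) mod 23 = 1
(d/p) = 1, so p splits: (p) = P*P' with e=1, f=1, g=2.
Therefore p is split.

split


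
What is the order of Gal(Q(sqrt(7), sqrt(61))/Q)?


The 2 square roots of distinct primes are multiplicatively independent over Q,
so [K:Q] = 2^2 and Gal(K/Q) is isomorphic to (Z/2Z)^2.
|Gal| = 2^2 = 4

4


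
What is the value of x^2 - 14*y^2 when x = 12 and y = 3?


x^2 - d*y^2
= 12^2 - 14*3^2
= 144 - 126
= 18

18


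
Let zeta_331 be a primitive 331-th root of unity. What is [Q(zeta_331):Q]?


The degree equals Euler's totient phi(331).
331 = 331
phi(331) = 330

330


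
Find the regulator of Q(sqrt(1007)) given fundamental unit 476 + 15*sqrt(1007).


epsilon = 476 + 15*sqrt(1007)
= 951.9989
R = ln(951.9989)
= 6.8586

6.8586


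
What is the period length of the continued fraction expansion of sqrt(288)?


Run the CF algorithm for sqrt(288).
a_0 = floor(sqrt(288)) = 16; set m_0=0, q_0=1.
Recurrence: m' = q*a - m,  q' = (d - m'^2)/q,  a' = floor((a_0 + m')/q').
  step 1: m=16, q=32, a=1
  step 2: m=16, q=1, a=32
a_2 = 2*a_0 = 32, so the period closes here.
sqrt(288) = [16; 1, 32]
Period length = 2

2


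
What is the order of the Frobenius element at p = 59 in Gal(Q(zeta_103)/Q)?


The Frobenius at p in Gal(Q(zeta_n)/Q) = (Z/nZ)* is the class of p, so its order is ord_103(59), the smallest k >= 1 with 59^k = 1 mod 103.
n = 103 = 103, phi(103) = 102; the order divides phi(n).
Divisors of 102: 1, 2, 3, 6, 17, 34, 51, 102
Repeated squaring mod 103: 59^1 = 59, 59^2 = 82, 59^4 = 29, 59^8 = 17, 59^16 = 83, 59^32 = 91, 59^64 = 41
Test divisors in increasing order:
  k=1: 59^1 = 59 mod 103
  k=2: 59^2 = 82 mod 103
  k=3: 59^3 = 82 * 59 = 100 mod 103
  k=6: 59^6 = 29 * 82 = 9 mod 103
  k=17: 59^17 = 83 * 59 = 56 mod 103
  k=34: 59^34 = 91 * 82 = 46 mod 103
  k=51: 59^51 = 91 * 83 * 82 * 59 = 1 mod 103  <- first divisor giving 1
Order = 51

51


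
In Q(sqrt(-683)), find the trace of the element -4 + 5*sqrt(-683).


Tr(a + b*sqrt(d)) = (a + b*sqrt(d)) + (a - b*sqrt(d)) = 2a
= 2 * (-4)
= -8

-8


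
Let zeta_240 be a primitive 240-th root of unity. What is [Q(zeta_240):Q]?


The degree equals Euler's totient phi(240).
240 = 2^4 * 3 * 5
phi(240) = 64

64


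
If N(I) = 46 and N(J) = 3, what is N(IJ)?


N(IJ) = N(I) * N(J)
= 46 * 3
= 138

138


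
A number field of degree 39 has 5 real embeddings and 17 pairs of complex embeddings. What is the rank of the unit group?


By Dirichlet's unit theorem:
rank = r1 + r2 - 1
= 5 + 17 - 1
= 21

21


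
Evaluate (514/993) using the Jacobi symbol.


Compute (514/993) via quadratic reciprocity:
  pull out 2: (2/993) = +1  (since 993 mod 8 = 1)
  reciprocity: (257/993) -> +(993/257)
  reduce: (222/257)
  pull out 2: (2/257) = +1  (since 257 mod 8 = 1)
  reciprocity: (111/257) -> +(257/111)
  reduce: (35/111)
  reciprocity: (35/111) -> -(111/35)
  reduce: (6/35)
  pull out 2: (2/35) = -1  (since 35 mod 8 = 3)
  reciprocity: (3/35) -> -(35/3)
  reduce: (2/3)
  pull out 2: (2/3) = -1  (since 3 mod 8 = 3)
  (1/3) = 1
Product of signs = 1

1


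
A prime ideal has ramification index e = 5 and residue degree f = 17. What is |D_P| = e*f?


|D_P| = e * f
= 5 * 17
= 85

85


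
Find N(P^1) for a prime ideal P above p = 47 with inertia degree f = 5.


N(P^a) = p^(a*f)
= 47^(1*5)
= 47^5
= 229345007

229345007


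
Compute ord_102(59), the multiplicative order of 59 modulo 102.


We want ord_102(59), the smallest k >= 1 with 59^k = 1 mod 102.
n = 102 = 2 * 3 * 17, phi(102) = 32; the order divides phi(n).
Divisors of 32: 1, 2, 4, 8, 16, 32
Repeated squaring mod 102: 59^1 = 59, 59^2 = 13, 59^4 = 67, 59^8 = 1, 59^16 = 1, 59^32 = 1
Test divisors in increasing order:
  k=1: 59^1 = 59 mod 102
  k=2: 59^2 = 13 mod 102
  k=4: 59^4 = 67 mod 102
  k=8: 59^8 = 1 mod 102  <- first divisor giving 1
Order = 8

8


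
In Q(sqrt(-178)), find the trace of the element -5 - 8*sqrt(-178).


Tr(a + b*sqrt(d)) = (a + b*sqrt(d)) + (a - b*sqrt(d)) = 2a
= 2 * (-5)
= -10

-10


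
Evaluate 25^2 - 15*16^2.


x^2 - d*y^2
= 25^2 - 15*16^2
= 625 - 3840
= -3215

-3215


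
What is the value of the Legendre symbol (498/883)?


p = 883 is prime, so compute (498/883) with the reciprocity algorithm (Jacobi-symbol steps: pull out 2s via (2/n), flip via reciprocity, reduce):
  pull out 2: (2/883) = -1  (since 883 mod 8 = 3)
  reciprocity: (249/883) -> +(883/249)
  reduce: (136/249)
  pull out 2: (2/249) = +1  (since 249 mod 8 = 1)
  pull out 2: (2/249) = +1  (since 249 mod 8 = 1)
  pull out 2: (2/249) = +1  (since 249 mod 8 = 1)
  reciprocity: (17/249) -> +(249/17)
  reduce: (11/17)
  reciprocity: (11/17) -> +(17/11)
  reduce: (6/11)
  pull out 2: (2/11) = -1  (since 11 mod 8 = 3)
  reciprocity: (3/11) -> -(11/3)
  reduce: (2/3)
  pull out 2: (2/3) = -1  (since 3 mod 8 = 3)
  (1/3) = 1
Product of signs = 1
(498/883) = 1

1


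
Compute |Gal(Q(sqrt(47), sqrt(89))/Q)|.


The 2 square roots of distinct primes are multiplicatively independent over Q,
so [K:Q] = 2^2 and Gal(K/Q) is isomorphic to (Z/2Z)^2.
|Gal| = 2^2 = 4

4


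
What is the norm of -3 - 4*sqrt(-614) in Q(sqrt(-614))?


N(a + b*sqrt(d)) = a^2 - d*b^2
= (-3)^2 - (-614)*(-4)^2
= 9 + 9824
= 9833

9833


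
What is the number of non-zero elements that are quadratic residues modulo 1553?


For prime p, the number of non-zero quadratic residues is (p-1)/2.
= (1553-1)/2
= 776

776


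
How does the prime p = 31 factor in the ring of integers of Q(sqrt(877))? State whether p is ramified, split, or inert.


K = Q(sqrt(877)). Since d mod 4 = 1, disc(K) = 877.
Check p | disc: 877 mod 31 = 9.
p does not divide disc. Compute Legendre symbol (d/p):
9^((31-1)/2) mod 31 = 1
(d/p) = 1, so p splits: (p) = P*P' with e=1, f=1, g=2.
Therefore p is split.

split


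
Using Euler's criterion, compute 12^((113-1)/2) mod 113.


p = 113 is prime and the exponent is (p-1)/2 = 56, so by Euler's criterion 12^56 = (12/113) = +1 or -1 mod 113.
Compute by square-and-multiply:
  56 = 32 + 16 + 8 (binary 111000)
  Repeated squaring mod 113: 12^1 = 12, 12^2 = 31, 12^4 = 57, 12^8 = 85, 12^16 = 106, 12^32 = 49
  12^56 = 12^32 * 12^16 * 12^8 = 49 * 106 * 85 mod 113
    49 * 106 = 5194 = 109 mod 113
    109 * 85 = 9265 = 112 mod 113
  12^56 = 112 mod 113
Result 112 = p - 1 = -1 mod 113: 12 is a quadratic non-residue mod 113. As a residue in [0, p-1] the value is 112.
12^56 mod 113 = 112

112


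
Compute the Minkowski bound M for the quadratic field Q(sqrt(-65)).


d = -65, d mod 4 = 3, so disc(K) = 4d = -260; |disc(K)| = 260
Imaginary quadratic field, so n = 2, s = r2 = 1, r1 = 0
M = (n!/n^n) * (4/pi)^s * sqrt(|disc(K)|) = (2!/2^2) * (4/pi)^1 * sqrt(260)
= 0.5 * 1.273240 * 16.124515
= 10.2652

10.2652


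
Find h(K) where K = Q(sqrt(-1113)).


K = Q(sqrt(-1113)). d mod 4 = 3, so D = disc(K) = 4d = -4452
h(K) equals the number of primitive reduced positive-definite forms (a, b, c) = a*x^2 + b*x*y + c*y^2 with b^2 - 4ac = D,
where reduced means |b| <= a <= c, with b >= 0 whenever |b| = a or a = c, and primitive means gcd(a, b, c) = 1.
Reduced forces 3a^2 <= |D| = 4452, so 1 <= a <= 38; b must have the parity of D, and c = (b^2 - D)/(4a) must be an integer >= a.
Enumerate a = 1..38, b in [-a, a]:
  a=1: (1, 0, 1113)  [1]
  a=2: (2, 2, 557)  [1]
  a=3: (3, 0, 371)  [1]
  a=4..5: none
  a=6: (6, 6, 187)  [1]
  a=7: (7, 0, 159)  [1]
  a=8..10: none
  a=11: (11, -6, 102), (11, 6, 102)  [2]
  a=12..13: none
  a=14: (14, 14, 83)  [1]
  a=15..16: none
  a=17: (17, -6, 66), (17, 6, 66)  [2]
  a=18..20: none
  a=21: (21, 0, 53)  [1]
  a=22: (22, -6, 51), (22, 6, 51)  [2]
  a=23..32: none
  a=33: (33, -6, 34), (33, 6, 34)  [2]
  a=34..36: none
  a=37: (37, 32, 37)  [1]
  a=38: none
Total reduced forms: 1 + 1 + 1 + 1 + 1 + 2 + 1 + 2 + 1 + 2 + 2 + 1 = 16
h = 16

16


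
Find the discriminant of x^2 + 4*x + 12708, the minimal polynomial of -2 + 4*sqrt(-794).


The element -2 + 4*sqrt(-794) has minimal polynomial:
x^2 + 4*x + 12708
Discriminant = (4)^2 - 4*(12708)
= 16 - 50832
= -50816

-50816


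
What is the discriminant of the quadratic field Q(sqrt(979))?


For K = Q(sqrt(d)) with d squarefree: disc(K) = d if d = 1 mod 4, and disc(K) = 4d if d = 2 or 3 mod 4.
Here d = 979, and d mod 4 = 3.
d = 3 mod 4, not 1 (O_K = Z[sqrt(d)]), so disc(K) = 4d = 4 * (979) = 3916

3916


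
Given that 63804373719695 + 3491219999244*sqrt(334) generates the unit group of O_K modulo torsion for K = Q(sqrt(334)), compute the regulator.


epsilon = 63804373719695 + 3491219999244*sqrt(334)
= 1.2761e+14
R = ln(1.2761e+14)
= 32.4800

32.4800


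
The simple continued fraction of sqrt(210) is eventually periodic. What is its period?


Run the CF algorithm for sqrt(210).
a_0 = floor(sqrt(210)) = 14; set m_0=0, q_0=1.
Recurrence: m' = q*a - m,  q' = (d - m'^2)/q,  a' = floor((a_0 + m')/q').
  step 1: m=14, q=14, a=2
  step 2: m=14, q=1, a=28
a_2 = 2*a_0 = 28, so the period closes here.
sqrt(210) = [14; 2, 28]
Period length = 2

2


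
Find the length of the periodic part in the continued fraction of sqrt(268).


Run the CF algorithm for sqrt(268).
a_0 = floor(sqrt(268)) = 16; set m_0=0, q_0=1.
Recurrence: m' = q*a - m,  q' = (d - m'^2)/q,  a' = floor((a_0 + m')/q').
  step 1: m=16, q=12, a=2
  step 2: m=8, q=17, a=1
  step 3: m=9, q=11, a=2
  step 4: m=13, q=9, a=3
  step 5: m=14, q=8, a=3
  step 6: m=10, q=21, a=1
  step 7: m=11, q=7, a=3
  step 8: m=10, q=24, a=1
  step 9: m=14, q=3, a=10
  step 10: m=16, q=4, a=8
  step 11: m=16, q=3, a=10
  step 12: m=14, q=24, a=1
  step 13: m=10, q=7, a=3
  step 14: m=11, q=21, a=1
  step 15: m=10, q=8, a=3
  step 16: m=14, q=9, a=3
  step 17: m=13, q=11, a=2
  step 18: m=9, q=17, a=1
  step 19: m=8, q=12, a=2
  step 20: m=16, q=1, a=32
a_20 = 2*a_0 = 32, so the period closes here.
sqrt(268) = [16; 2, 1, 2, 3, 3, 1, 3, 1, 10, 8, 10, 1, 3, 1, 3, 3, 2, 1, 2, 32]
Period length = 20

20


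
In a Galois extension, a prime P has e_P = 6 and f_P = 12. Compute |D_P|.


|D_P| = e * f
= 6 * 12
= 72

72


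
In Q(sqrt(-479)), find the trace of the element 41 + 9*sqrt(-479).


Tr(a + b*sqrt(d)) = (a + b*sqrt(d)) + (a - b*sqrt(d)) = 2a
= 2 * (41)
= 82

82


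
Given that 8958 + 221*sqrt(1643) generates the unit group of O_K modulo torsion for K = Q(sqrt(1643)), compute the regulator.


epsilon = 8958 + 221*sqrt(1643)
= 17915.9999
R = ln(17915.9999)
= 9.7934

9.7934


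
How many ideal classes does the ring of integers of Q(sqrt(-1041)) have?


K = Q(sqrt(-1041)). d mod 4 = 3, so D = disc(K) = 4d = -4164
h(K) equals the number of primitive reduced positive-definite forms (a, b, c) = a*x^2 + b*x*y + c*y^2 with b^2 - 4ac = D,
where reduced means |b| <= a <= c, with b >= 0 whenever |b| = a or a = c, and primitive means gcd(a, b, c) = 1.
Reduced forces 3a^2 <= |D| = 4164, so 1 <= a <= 37; b must have the parity of D, and c = (b^2 - D)/(4a) must be an integer >= a.
Enumerate a = 1..37, b in [-a, a]:
  a=1: (1, 0, 1041)  [1]
  a=2: (2, 2, 521)  [1]
  a=3: (3, 0, 347)  [1]
  a=4: none
  a=5: (5, -4, 209), (5, 4, 209)  [2]
  a=6: (6, 6, 175)  [1]
  a=7: (7, -6, 150), (7, 6, 150)  [2]
  a=8..9: none
  a=10: (10, -6, 105), (10, 6, 105)  [2]
  a=11: (11, -4, 95), (11, 4, 95)  [2]
  a=12: none
  a=13: (13, -10, 82), (13, 10, 82)  [2]
  a=14: (14, -6, 75), (14, 6, 75)  [2]
  a=15: (15, -6, 70), (15, 6, 70)  [2]
  a=16: none
  a=17: (17, -16, 65), (17, 16, 65)  [2]
  a=18: none
  a=19: (19, -4, 55), (19, 4, 55)  [2]
  a=20: none
  a=21: (21, -6, 50), (21, 6, 50)  [2]
  a=22: (22, -18, 51), (22, 18, 51)  [2]
  a=23..24: none
  a=25: (25, -6, 42), (25, 6, 42)  [2]
  a=26: (26, -10, 41), (26, 10, 41)  [2]
  a=27..29: none
  a=30: (30, -6, 35), (30, 6, 35)  [2]
  a=31..32: none
  a=33: (33, -18, 34), (33, 18, 34)  [2]
  a=34: none
  a=35: (35, -34, 38), (35, 34, 38)  [2]
  a=36..37: none
Total reduced forms: 1 + 1 + 1 + 2 + 1 + 2 + 2 + 2 + 2 + 2 + 2 + 2 + 2 + 2 + 2 + 2 + 2 + 2 + 2 + 2 = 36
h = 36

36


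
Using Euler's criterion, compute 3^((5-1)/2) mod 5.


p = 5 is prime and the exponent is (p-1)/2 = 2, so by Euler's criterion 3^2 = (3/5) = +1 or -1 mod 5.
Compute by square-and-multiply:
  2 = 2 (binary 10)
  Repeated squaring mod 5: 3^1 = 3, 3^2 = 4
  3^2 = 4 mod 5
Result 4 = p - 1 = -1 mod 5: 3 is a quadratic non-residue mod 5. As a residue in [0, p-1] the value is 4.
3^2 mod 5 = 4

4


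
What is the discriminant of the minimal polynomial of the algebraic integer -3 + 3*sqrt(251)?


The element -3 + 3*sqrt(251) has minimal polynomial:
x^2 + 6*x - 2250
Discriminant = (6)^2 - 4*(-2250)
= 36 + 9000
= 9036

9036


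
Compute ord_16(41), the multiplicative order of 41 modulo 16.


We want ord_16(41), the smallest k >= 1 with 41^k = 1 mod 16.
n = 16 = 2^4, phi(16) = 8; the order divides phi(n).
Divisors of 8: 1, 2, 4, 8
Repeated squaring mod 16: 41^1 = 9, 41^2 = 1, 41^4 = 1, 41^8 = 1
Test divisors in increasing order:
  k=1: 41^1 = 9 mod 16
  k=2: 41^2 = 1 mod 16  <- first divisor giving 1
Order = 2

2


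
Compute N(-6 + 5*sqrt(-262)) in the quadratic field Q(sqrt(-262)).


N(a + b*sqrt(d)) = a^2 - d*b^2
= (-6)^2 - (-262)*(5)^2
= 36 + 6550
= 6586

6586


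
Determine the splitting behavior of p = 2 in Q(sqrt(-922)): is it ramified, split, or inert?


K = Q(sqrt(-922)). Since d mod 4 = 2, disc(K) = -3688.
Check p | disc: -3688 mod 2 = 0.
p divides disc, so p ramifies: (p) = P^2 with e=2, f=1, g=1.
Therefore p is ramified.

ramified
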